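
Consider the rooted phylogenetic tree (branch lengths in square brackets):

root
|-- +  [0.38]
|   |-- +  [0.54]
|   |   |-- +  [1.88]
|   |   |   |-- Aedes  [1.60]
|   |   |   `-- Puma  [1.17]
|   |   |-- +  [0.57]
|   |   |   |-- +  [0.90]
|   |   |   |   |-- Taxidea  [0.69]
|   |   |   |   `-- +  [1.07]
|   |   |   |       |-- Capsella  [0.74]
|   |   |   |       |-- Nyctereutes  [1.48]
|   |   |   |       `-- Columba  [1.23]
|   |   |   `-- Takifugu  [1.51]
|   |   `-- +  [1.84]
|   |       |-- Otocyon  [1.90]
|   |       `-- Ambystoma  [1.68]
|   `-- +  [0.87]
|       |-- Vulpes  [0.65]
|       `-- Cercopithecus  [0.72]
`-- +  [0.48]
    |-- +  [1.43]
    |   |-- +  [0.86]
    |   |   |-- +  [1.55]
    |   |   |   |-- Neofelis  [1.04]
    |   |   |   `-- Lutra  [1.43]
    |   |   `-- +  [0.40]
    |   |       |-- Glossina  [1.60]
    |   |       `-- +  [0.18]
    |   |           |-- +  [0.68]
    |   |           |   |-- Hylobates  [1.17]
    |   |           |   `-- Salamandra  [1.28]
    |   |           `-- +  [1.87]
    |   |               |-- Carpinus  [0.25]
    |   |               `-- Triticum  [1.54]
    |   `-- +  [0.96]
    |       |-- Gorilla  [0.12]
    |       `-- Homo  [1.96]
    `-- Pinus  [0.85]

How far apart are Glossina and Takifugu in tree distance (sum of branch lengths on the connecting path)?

The path runs Glossina → … → MRCA → … → Takifugu; the MRCA is the root of the tree.
Branch lengths along that path: 1.60 + 0.40 + 0.86 + 1.43 + 0.48 + 0.38 + 0.54 + 0.57 + 1.51 = 7.77.

7.77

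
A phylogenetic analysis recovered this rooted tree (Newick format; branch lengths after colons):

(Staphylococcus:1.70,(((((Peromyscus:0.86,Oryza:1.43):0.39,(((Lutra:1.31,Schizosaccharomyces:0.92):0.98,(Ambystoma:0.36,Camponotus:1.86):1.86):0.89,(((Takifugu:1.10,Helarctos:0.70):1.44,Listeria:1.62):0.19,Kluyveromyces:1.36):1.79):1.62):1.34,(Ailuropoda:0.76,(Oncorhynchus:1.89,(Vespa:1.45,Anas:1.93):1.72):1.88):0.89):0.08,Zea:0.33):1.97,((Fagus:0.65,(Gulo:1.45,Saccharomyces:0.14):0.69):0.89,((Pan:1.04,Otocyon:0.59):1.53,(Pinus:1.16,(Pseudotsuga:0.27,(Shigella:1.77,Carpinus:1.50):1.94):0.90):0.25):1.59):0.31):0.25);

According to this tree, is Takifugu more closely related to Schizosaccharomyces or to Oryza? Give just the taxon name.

The MRCA of Takifugu and Schizosaccharomyces subtends (((Lutra,Schizosaccharomyces),(Ambystoma,Camponotus)),(((Takifugu,Helarctos),Listeria),Kluyveromyces)) (8 taxa).
The MRCA of Takifugu and Oryza subtends ((Peromyscus,Oryza),(((Lutra,Schizosaccharomyces),(Ambystoma,Camponotus)),(((Takifugu,Helarctos),Listeria),Kluyveromyces))) (10 taxa).
The first is nested inside the second, so Takifugu shares a more recent common ancestor with Schizosaccharomyces.

Schizosaccharomyces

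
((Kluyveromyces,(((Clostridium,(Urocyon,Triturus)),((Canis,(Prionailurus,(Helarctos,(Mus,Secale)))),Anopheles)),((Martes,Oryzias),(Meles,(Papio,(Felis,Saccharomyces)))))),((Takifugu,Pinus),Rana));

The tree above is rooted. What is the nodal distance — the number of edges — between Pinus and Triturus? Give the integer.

9

The MRCA of Pinus and Triturus is the root of the tree.
From Pinus up to that node: 3 branches. From Triturus up to the same node: 6 branches. Total: 3 + 6 = 9.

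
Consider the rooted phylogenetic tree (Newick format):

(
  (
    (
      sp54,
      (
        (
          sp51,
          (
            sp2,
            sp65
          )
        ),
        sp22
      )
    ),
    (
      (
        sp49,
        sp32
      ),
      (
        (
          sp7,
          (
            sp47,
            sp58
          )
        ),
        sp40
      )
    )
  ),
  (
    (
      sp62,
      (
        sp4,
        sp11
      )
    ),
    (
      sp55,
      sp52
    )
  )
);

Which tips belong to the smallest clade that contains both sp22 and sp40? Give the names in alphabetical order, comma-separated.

Tracing sp22: it sits inside ((sp51,(sp2,sp65)),sp22).
Tracing sp40: it sits inside ((sp7,(sp47,sp58)),sp40).
The smallest clade enclosing both is ((sp54,((sp51,(sp2,sp65)),sp22)),((sp49,sp32),((sp7,(sp47,sp58)),sp40))); the answer is its 11 terminal taxa in alphabetical order.

sp2, sp22, sp32, sp40, sp47, sp49, sp51, sp54, sp58, sp65, sp7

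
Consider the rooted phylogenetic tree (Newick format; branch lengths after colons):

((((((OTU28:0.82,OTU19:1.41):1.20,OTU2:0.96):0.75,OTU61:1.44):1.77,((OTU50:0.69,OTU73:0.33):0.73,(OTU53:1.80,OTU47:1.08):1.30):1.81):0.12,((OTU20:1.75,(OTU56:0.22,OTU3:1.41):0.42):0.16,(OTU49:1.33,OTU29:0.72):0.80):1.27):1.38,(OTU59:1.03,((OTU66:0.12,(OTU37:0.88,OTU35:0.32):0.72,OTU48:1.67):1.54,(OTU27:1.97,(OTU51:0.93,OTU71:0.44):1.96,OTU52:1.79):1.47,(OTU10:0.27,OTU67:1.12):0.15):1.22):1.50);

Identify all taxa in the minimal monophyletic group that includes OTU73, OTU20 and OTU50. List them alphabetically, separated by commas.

OTU19, OTU2, OTU20, OTU28, OTU29, OTU3, OTU47, OTU49, OTU50, OTU53, OTU56, OTU61, OTU73

Tracing OTU73: it sits inside (OTU50,OTU73).
Tracing OTU20: it sits inside (OTU20,(OTU56,OTU3)).
Tracing OTU50: it sits inside (OTU50,OTU73).
The smallest clade enclosing all 3 is (((((OTU28,OTU19),OTU2),OTU61),((OTU50,OTU73),(OTU53,OTU47))),((OTU20,(OTU56,OTU3)),(OTU49,OTU29))); the answer is its 13 terminal taxa in alphabetical order.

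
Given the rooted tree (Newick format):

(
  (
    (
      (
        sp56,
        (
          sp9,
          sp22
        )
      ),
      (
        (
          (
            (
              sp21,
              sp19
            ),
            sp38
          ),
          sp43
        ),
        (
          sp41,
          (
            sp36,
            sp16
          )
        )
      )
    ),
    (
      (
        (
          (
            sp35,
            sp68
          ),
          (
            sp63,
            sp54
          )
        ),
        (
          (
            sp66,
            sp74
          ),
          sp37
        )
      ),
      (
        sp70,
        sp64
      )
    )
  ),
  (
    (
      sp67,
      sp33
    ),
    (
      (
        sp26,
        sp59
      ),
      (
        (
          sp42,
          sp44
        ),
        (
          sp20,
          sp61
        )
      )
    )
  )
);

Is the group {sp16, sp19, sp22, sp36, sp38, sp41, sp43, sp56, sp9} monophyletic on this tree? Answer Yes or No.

No

The MRCA of the listed taxa subtends ((sp56,(sp9,sp22)),((((sp21,sp19),sp38),sp43),(sp41,(sp36,sp16)))).
That clade also contains sp21, which is not in the proposed group, so the group is not monophyletic.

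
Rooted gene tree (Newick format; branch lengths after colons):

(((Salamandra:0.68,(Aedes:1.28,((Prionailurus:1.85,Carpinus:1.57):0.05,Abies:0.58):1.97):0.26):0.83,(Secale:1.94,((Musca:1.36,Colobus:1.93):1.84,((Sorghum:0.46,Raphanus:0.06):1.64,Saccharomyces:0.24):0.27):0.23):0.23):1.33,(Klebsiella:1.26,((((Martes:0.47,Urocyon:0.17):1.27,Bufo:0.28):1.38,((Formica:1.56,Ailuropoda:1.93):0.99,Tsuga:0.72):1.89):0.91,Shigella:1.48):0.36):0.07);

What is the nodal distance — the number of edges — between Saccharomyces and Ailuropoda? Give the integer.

The MRCA of Saccharomyces and Ailuropoda is the root of the tree.
From Saccharomyces up to that node: 5 branches. From Ailuropoda up to the same node: 6 branches. Total: 5 + 6 = 11.

11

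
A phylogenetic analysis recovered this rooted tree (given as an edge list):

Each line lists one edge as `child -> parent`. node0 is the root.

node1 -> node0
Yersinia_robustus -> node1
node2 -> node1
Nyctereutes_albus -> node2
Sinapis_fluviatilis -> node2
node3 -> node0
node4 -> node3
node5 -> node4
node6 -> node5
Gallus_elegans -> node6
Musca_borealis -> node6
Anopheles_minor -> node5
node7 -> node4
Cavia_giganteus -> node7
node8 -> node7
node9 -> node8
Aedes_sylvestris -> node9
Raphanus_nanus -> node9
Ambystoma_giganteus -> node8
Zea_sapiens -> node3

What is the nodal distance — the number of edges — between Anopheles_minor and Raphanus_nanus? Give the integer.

6

The MRCA of Anopheles_minor and Raphanus_nanus is the node subtending (((Gallus_elegans,Musca_borealis),Anopheles_minor),(Cavia_giganteus,((Aedes_sylvestris,Raphanus_nanus),Ambystoma_giganteus))).
From Anopheles_minor up to that node: 2 branches. From Raphanus_nanus up to the same node: 4 branches. Total: 2 + 4 = 6.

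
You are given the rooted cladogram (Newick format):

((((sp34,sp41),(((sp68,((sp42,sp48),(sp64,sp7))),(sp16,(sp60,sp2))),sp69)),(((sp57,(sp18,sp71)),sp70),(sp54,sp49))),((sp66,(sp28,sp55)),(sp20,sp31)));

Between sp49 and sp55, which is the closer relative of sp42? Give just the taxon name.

The MRCA of sp42 and sp49 subtends (((sp34,sp41),(((sp68,((sp42,sp48),(sp64,sp7))),(sp16,(sp60,sp2))),sp69)),(((sp57,(sp18,sp71)),sp70),(sp54,sp49))) (17 taxa).
The MRCA of sp42 and sp55 is the root, subtending the entire tree (22 taxa).
The first is nested inside the second, so sp42 shares a more recent common ancestor with sp49.

sp49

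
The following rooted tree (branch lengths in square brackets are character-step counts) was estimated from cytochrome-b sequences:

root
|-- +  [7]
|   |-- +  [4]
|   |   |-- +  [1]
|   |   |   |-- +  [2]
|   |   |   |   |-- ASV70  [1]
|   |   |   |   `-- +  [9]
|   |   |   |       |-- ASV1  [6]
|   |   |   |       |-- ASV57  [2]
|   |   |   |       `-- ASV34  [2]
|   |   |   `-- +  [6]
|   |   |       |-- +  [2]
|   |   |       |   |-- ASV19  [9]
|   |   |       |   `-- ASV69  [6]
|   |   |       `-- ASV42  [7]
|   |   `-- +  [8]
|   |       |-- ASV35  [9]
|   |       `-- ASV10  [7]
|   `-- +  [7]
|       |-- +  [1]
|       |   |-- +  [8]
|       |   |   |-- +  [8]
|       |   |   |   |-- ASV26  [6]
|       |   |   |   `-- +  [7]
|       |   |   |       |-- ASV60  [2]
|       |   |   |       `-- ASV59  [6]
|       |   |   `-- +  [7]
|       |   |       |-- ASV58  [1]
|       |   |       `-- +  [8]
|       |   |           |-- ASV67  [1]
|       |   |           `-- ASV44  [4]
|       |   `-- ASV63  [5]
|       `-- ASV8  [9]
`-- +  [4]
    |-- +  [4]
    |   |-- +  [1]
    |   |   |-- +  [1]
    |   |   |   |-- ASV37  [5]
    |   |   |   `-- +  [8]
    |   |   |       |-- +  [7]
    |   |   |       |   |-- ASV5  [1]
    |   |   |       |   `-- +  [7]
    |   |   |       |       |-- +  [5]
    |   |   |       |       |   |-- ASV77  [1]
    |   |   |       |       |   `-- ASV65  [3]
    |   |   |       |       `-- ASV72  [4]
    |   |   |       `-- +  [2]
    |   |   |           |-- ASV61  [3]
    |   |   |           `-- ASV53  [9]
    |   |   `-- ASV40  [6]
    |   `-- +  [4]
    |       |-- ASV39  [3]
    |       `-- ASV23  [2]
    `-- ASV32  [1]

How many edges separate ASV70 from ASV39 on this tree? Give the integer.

9

The MRCA of ASV70 and ASV39 is the root of the tree.
From ASV70 up to that node: 5 branches. From ASV39 up to the same node: 4 branches. Total: 5 + 4 = 9.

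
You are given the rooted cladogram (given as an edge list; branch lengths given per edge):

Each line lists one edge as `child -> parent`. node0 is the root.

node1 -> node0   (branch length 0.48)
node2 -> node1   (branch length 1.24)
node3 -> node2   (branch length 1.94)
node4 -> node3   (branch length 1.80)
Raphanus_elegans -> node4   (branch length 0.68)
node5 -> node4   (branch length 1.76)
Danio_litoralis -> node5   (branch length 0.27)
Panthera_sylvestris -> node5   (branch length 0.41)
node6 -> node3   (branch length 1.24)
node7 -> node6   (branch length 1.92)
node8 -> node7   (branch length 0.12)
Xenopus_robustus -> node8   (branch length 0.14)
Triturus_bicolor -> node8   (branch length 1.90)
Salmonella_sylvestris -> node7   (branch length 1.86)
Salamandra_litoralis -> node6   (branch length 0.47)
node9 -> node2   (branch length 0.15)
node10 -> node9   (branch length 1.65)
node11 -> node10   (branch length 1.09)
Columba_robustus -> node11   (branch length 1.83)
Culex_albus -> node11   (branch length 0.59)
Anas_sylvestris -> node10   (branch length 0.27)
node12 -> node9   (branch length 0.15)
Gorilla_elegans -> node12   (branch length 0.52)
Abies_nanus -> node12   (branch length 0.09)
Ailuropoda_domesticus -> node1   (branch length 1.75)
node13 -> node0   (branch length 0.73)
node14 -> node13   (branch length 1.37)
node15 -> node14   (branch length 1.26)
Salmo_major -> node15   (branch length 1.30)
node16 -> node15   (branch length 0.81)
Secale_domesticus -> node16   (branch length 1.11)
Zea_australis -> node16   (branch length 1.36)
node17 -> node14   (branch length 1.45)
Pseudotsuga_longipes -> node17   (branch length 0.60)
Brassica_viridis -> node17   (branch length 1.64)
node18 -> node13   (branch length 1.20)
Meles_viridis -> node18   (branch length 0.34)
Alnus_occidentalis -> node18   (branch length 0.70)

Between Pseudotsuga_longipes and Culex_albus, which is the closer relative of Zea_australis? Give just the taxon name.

Pseudotsuga_longipes

The MRCA of Zea_australis and Pseudotsuga_longipes subtends ((Salmo_major,(Secale_domesticus,Zea_australis)),(Pseudotsuga_longipes,Brassica_viridis)) (5 taxa).
The MRCA of Zea_australis and Culex_albus is the root, subtending the entire tree (20 taxa).
The first is nested inside the second, so Zea_australis shares a more recent common ancestor with Pseudotsuga_longipes.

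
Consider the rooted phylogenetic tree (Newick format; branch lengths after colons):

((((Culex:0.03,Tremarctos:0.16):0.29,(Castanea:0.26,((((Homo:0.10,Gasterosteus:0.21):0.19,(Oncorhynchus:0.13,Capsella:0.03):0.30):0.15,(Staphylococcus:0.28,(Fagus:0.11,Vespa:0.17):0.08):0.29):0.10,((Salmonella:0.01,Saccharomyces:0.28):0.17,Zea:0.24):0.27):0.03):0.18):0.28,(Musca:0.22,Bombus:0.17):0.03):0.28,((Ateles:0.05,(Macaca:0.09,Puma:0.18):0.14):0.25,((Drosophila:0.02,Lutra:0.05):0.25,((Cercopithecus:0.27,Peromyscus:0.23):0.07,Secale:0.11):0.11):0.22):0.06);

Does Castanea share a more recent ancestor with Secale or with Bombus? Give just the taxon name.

Bombus

The MRCA of Castanea and Bombus subtends (((Culex,Tremarctos),(Castanea,((((Homo,Gasterosteus),(Oncorhynchus,Capsella)),(Staphylococcus,(Fagus,Vespa))),((Salmonella,Saccharomyces),Zea)))),(Musca,Bombus)) (15 taxa).
The MRCA of Castanea and Secale is the root, subtending the entire tree (23 taxa).
The first is nested inside the second, so Castanea shares a more recent common ancestor with Bombus.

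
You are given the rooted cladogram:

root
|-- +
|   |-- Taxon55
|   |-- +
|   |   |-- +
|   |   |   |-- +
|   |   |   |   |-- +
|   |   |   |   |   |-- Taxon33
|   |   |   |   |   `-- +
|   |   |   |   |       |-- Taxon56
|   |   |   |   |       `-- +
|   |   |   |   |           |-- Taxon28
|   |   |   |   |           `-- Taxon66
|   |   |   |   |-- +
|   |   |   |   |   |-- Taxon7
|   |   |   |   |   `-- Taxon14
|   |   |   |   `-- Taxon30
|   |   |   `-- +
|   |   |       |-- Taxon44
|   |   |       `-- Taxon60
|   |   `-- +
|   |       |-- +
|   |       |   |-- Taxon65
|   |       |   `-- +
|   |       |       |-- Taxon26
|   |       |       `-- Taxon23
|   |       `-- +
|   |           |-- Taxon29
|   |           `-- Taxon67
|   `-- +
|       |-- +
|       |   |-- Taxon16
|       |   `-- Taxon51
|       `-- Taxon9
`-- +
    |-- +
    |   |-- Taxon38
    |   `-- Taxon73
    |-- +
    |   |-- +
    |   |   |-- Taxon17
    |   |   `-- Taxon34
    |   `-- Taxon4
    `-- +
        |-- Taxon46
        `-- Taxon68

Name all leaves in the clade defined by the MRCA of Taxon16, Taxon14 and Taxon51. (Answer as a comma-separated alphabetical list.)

Taxon14, Taxon16, Taxon23, Taxon26, Taxon28, Taxon29, Taxon30, Taxon33, Taxon44, Taxon51, Taxon55, Taxon56, Taxon60, Taxon65, Taxon66, Taxon67, Taxon7, Taxon9

Tracing Taxon16: it sits inside (Taxon16,Taxon51).
Tracing Taxon14: it sits inside (Taxon7,Taxon14).
Tracing Taxon51: it sits inside (Taxon16,Taxon51).
The smallest clade enclosing all 3 is (Taxon55,((((Taxon33,(Taxon56,(Taxon28,Taxon66))),(Taxon7,Taxon14),Taxon30),(Taxon44,Taxon60)),((Taxon65,(Taxon26,Taxon23)),(Taxon29,Taxon67))),((Taxon16,Taxon51),Taxon9)); the answer is its 18 terminal taxa in alphabetical order.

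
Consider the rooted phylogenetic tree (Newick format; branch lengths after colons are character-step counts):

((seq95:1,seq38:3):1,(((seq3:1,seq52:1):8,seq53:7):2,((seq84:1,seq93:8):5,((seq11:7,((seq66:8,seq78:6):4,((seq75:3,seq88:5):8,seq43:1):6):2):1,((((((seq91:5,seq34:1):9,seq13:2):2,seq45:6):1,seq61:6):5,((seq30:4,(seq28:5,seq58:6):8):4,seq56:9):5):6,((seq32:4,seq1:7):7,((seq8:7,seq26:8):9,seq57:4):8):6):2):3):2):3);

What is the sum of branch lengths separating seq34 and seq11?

The path runs seq34 → … → MRCA → … → seq11; the MRCA is the node subtending ((seq11,((seq66,seq78),((seq75,seq88),seq43))),((((((seq91,seq34),seq13),seq45),seq61),((seq30,(seq28,seq58)),seq56)),((seq32,seq1),((seq8,seq26),seq57)))).
Branch lengths along that path: 1 + 9 + 2 + 1 + 5 + 6 + 2 + 1 + 7 = 34.

34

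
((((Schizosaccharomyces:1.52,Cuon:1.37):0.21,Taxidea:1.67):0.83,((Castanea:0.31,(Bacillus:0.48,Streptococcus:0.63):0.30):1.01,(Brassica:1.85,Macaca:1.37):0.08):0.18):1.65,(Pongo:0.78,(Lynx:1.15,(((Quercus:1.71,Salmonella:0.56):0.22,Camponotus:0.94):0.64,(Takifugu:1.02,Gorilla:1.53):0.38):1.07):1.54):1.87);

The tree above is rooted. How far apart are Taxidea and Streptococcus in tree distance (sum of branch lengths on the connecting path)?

4.62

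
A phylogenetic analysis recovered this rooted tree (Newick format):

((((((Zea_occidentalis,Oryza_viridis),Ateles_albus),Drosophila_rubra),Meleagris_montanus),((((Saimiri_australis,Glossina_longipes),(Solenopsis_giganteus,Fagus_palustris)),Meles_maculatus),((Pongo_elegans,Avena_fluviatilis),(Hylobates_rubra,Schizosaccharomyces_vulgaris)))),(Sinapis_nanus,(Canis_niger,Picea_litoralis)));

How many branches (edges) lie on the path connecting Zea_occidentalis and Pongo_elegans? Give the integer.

9

The MRCA of Zea_occidentalis and Pongo_elegans is the node subtending (((((Zea_occidentalis,Oryza_viridis),Ateles_albus),Drosophila_rubra),Meleagris_montanus),((((Saimiri_australis,Glossina_longipes),(Solenopsis_giganteus,Fagus_palustris)),Meles_maculatus),((Pongo_elegans,Avena_fluviatilis),(Hylobates_rubra,Schizosaccharomyces_vulgaris)))).
From Zea_occidentalis up to that node: 5 branches. From Pongo_elegans up to the same node: 4 branches. Total: 5 + 4 = 9.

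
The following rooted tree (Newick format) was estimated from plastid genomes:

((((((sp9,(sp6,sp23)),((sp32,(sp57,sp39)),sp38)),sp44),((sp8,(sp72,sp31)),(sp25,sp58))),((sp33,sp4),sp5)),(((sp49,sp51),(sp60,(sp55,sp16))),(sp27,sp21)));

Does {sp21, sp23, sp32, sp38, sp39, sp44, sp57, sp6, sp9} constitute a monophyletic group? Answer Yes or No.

No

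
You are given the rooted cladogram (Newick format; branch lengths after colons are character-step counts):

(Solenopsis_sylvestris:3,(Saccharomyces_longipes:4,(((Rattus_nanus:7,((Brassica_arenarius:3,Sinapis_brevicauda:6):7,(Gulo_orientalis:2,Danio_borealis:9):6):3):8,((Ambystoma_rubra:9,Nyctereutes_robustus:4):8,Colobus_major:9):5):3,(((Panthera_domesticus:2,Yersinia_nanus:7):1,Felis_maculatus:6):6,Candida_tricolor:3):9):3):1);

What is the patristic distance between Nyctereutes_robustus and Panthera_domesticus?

The path runs Nyctereutes_robustus → … → MRCA → … → Panthera_domesticus; the MRCA is the node subtending (((Rattus_nanus,((Brassica_arenarius,Sinapis_brevicauda),(Gulo_orientalis,Danio_borealis))),((Ambystoma_rubra,Nyctereutes_robustus),Colobus_major)),(((Panthera_domesticus,Yersinia_nanus),Felis_maculatus),Candida_tricolor)).
Branch lengths along that path: 4 + 8 + 5 + 3 + 9 + 6 + 1 + 2 = 38.

38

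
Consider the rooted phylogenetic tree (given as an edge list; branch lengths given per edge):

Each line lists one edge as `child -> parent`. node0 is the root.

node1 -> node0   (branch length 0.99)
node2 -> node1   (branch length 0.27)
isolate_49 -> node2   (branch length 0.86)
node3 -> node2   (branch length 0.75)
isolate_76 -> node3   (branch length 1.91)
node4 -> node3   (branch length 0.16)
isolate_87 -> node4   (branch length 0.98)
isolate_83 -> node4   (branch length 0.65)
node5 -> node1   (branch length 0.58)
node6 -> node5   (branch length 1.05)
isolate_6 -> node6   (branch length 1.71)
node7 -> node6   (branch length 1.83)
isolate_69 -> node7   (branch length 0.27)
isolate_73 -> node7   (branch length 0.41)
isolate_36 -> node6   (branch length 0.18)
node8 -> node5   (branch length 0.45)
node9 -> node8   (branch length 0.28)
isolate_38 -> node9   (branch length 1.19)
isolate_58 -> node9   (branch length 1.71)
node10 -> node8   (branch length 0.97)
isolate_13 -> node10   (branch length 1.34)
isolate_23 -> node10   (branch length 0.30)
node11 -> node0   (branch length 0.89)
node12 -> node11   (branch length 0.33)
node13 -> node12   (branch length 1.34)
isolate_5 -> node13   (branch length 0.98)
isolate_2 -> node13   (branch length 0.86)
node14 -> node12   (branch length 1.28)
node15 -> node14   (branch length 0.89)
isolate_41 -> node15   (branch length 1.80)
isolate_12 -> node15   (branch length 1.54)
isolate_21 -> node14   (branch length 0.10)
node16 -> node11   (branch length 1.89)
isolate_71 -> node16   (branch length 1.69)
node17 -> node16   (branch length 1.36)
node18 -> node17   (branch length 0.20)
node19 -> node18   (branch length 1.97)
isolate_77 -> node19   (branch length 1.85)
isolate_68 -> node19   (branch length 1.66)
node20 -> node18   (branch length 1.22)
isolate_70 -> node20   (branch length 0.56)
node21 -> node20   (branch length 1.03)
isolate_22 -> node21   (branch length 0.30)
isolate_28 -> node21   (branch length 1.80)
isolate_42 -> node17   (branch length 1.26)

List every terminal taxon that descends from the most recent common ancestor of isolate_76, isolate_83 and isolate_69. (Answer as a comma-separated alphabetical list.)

Tracing isolate_76: it sits inside (isolate_76,(isolate_87,isolate_83)).
Tracing isolate_83: it sits inside (isolate_87,isolate_83).
Tracing isolate_69: it sits inside (isolate_69,isolate_73).
The smallest clade enclosing all 3 is ((isolate_49,(isolate_76,(isolate_87,isolate_83))),((isolate_6,(isolate_69,isolate_73),isolate_36),((isolate_38,isolate_58),(isolate_13,isolate_23)))); the answer is its 12 terminal taxa in alphabetical order.

isolate_13, isolate_23, isolate_36, isolate_38, isolate_49, isolate_58, isolate_6, isolate_69, isolate_73, isolate_76, isolate_83, isolate_87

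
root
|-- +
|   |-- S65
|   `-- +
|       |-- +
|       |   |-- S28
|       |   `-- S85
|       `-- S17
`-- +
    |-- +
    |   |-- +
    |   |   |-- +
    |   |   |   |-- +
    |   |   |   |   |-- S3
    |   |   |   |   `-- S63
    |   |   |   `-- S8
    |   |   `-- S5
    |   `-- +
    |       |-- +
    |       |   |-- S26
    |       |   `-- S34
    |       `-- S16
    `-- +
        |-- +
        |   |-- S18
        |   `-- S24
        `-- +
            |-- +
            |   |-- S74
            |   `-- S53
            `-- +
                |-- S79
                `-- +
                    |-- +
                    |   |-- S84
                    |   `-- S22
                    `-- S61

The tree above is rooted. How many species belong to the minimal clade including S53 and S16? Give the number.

15

The MRCA of S53 and S16 is the node subtending (((((S3,S63),S8),S5),((S26,S34),S16)),((S18,S24),((S74,S53),(S79,((S84,S22),S61))))).
That clade contains 15 terminal taxa: S16, S18, S22, S24, S26, S3, S34, S5, S53, S61, S63, S74, S79, S8, S84.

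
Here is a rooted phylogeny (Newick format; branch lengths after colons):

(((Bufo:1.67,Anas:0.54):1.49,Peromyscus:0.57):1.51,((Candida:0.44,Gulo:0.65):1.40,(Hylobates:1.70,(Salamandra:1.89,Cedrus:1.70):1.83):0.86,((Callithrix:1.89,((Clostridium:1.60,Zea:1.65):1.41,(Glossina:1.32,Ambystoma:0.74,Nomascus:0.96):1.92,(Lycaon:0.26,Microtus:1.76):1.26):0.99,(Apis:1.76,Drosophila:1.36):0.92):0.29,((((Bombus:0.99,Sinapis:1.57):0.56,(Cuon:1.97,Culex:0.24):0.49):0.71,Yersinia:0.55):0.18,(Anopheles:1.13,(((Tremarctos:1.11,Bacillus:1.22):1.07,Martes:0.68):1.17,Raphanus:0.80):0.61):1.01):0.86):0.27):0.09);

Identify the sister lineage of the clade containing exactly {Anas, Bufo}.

Peromyscus

The clade containing exactly {Anas, Bufo} attaches to the tree at the node subtending ((Bufo,Anas),Peromyscus).
The other lineage descending from that same node — the sister group — is the single tip Peromyscus.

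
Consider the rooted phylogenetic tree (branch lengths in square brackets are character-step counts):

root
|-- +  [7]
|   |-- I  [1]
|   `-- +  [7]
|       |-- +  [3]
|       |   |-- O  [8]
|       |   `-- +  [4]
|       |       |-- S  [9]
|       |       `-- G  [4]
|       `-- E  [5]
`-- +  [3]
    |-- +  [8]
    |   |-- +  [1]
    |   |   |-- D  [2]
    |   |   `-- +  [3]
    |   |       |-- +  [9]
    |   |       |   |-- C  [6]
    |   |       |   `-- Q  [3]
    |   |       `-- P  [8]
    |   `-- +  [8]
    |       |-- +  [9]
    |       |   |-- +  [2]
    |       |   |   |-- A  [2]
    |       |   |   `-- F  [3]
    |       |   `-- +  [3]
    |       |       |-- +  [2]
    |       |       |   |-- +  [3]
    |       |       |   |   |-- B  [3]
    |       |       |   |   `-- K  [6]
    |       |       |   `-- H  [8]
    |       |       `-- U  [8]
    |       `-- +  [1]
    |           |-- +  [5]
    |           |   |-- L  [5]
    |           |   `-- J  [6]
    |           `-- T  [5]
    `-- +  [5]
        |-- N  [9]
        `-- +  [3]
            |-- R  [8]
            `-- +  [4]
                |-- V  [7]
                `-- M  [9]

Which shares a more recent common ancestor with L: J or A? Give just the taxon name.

J

The MRCA of L and J subtends (L,J) (2 taxa).
The MRCA of L and A subtends (((A,F),(((B,K),H),U)),((L,J),T)) (9 taxa).
The first is nested inside the second, so L shares a more recent common ancestor with J.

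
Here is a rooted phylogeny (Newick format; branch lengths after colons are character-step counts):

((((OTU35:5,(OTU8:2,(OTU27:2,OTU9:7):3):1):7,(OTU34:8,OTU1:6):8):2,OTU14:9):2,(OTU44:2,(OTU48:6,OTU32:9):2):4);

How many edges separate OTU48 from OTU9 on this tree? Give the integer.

The MRCA of OTU48 and OTU9 is the root of the tree.
From OTU48 up to that node: 3 branches. From OTU9 up to the same node: 6 branches. Total: 3 + 6 = 9.

9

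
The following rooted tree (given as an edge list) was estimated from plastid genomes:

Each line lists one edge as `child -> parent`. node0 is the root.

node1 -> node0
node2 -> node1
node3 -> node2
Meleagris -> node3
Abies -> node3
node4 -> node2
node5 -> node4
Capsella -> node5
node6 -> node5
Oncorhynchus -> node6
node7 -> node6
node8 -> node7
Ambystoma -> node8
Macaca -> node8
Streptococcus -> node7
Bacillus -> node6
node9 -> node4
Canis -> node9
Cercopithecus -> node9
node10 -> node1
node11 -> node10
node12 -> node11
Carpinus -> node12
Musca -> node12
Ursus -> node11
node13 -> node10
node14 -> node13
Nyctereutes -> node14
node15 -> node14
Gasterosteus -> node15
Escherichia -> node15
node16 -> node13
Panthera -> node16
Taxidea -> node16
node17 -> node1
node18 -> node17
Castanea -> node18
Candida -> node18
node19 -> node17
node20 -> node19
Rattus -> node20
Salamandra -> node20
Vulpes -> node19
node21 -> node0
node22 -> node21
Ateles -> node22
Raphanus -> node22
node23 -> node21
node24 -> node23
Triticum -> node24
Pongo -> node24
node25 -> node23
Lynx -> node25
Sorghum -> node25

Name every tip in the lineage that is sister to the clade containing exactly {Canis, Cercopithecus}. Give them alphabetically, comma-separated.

Ambystoma, Bacillus, Capsella, Macaca, Oncorhynchus, Streptococcus

The clade containing exactly {Canis, Cercopithecus} attaches to the tree at the node subtending ((Capsella,(Oncorhynchus,((Ambystoma,Macaca),Streptococcus),Bacillus)),(Canis,Cercopithecus)).
The other lineage descending from that same node — the sister group — is (Capsella,(Oncorhynchus,((Ambystoma,Macaca),Streptococcus),Bacillus)); its 6 tips in alphabetical order are the answer.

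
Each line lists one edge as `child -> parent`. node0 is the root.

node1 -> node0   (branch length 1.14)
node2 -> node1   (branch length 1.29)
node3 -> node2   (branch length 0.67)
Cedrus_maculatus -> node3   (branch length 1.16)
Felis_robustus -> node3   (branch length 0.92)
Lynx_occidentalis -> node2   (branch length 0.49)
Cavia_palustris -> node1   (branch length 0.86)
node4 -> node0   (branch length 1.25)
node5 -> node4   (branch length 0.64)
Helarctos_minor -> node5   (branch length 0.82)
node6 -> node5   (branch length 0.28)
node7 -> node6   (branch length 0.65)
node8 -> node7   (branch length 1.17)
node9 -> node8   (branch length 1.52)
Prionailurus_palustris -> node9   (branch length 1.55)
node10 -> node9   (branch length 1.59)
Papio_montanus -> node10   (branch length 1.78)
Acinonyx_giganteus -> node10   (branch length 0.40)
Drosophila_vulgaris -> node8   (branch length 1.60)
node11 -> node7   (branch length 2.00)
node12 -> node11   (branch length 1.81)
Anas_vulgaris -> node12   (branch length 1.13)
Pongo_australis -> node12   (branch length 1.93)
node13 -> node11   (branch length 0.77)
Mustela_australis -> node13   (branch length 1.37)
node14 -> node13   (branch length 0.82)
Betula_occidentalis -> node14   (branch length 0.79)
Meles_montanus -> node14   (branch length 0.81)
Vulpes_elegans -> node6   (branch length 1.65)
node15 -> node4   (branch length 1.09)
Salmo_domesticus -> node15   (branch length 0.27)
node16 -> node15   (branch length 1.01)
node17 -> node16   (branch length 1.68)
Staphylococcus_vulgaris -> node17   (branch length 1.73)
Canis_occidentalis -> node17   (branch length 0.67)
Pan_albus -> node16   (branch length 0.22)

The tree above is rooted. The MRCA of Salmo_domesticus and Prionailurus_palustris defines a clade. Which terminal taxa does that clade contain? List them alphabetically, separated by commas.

Tracing Salmo_domesticus: it sits inside (Salmo_domesticus,((Staphylococcus_vulgaris,Canis_occidentalis),Pan_albus)).
Tracing Prionailurus_palustris: it sits inside (Prionailurus_palustris,(Papio_montanus,Acinonyx_giganteus)).
The smallest clade enclosing both is ((Helarctos_minor,((((Prionailurus_palustris,(Papio_montanus,Acinonyx_giganteus)),Drosophila_vulgaris),((Anas_vulgaris,Pongo_australis),(Mustela_australis,(Betula_occidentalis,Meles_montanus)))),Vulpes_elegans)),(Salmo_domesticus,((Staphylococcus_vulgaris,Canis_occidentalis),Pan_albus))); the answer is its 15 terminal taxa in alphabetical order.

Acinonyx_giganteus, Anas_vulgaris, Betula_occidentalis, Canis_occidentalis, Drosophila_vulgaris, Helarctos_minor, Meles_montanus, Mustela_australis, Pan_albus, Papio_montanus, Pongo_australis, Prionailurus_palustris, Salmo_domesticus, Staphylococcus_vulgaris, Vulpes_elegans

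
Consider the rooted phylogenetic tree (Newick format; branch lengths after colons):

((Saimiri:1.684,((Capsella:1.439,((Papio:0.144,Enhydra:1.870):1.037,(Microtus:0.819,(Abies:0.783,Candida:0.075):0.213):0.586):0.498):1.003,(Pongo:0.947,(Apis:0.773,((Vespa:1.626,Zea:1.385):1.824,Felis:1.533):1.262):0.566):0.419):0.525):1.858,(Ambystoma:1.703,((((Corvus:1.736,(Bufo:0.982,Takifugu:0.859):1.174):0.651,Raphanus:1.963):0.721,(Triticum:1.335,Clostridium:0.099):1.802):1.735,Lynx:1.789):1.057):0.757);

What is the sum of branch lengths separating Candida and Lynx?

8.361

The path runs Candida → … → MRCA → … → Lynx; the MRCA is the root of the tree.
Branch lengths along that path: 0.075 + 0.213 + 0.586 + 0.498 + 1.003 + 0.525 + 1.858 + 0.757 + 1.057 + 1.789 = 8.361.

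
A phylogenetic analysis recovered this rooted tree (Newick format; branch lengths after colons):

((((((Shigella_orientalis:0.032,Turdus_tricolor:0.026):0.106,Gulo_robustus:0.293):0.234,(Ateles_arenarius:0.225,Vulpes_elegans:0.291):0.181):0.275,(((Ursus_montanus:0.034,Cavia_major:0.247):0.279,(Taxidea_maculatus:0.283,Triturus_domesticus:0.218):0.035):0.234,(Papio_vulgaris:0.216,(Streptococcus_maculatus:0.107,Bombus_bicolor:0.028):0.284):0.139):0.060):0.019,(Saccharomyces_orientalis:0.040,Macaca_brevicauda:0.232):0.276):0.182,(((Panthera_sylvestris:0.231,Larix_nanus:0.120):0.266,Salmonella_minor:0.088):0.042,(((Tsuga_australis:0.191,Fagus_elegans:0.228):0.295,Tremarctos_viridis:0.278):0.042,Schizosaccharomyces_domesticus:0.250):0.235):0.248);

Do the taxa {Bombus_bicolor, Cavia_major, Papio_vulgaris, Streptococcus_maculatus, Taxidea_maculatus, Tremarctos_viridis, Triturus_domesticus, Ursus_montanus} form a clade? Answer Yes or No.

The MRCA of the listed taxa is the root, so the smallest clade containing them is the whole tree.
That clade also contains Ateles_arenarius, Fagus_elegans, Gulo_robustus, Larix_nanus, Macaca_brevicauda, Panthera_sylvestris, Saccharomyces_orientalis, Salmonella_minor, Schizosaccharomyces_domesticus, Shigella_orientalis, Tsuga_australis, Turdus_tricolor, Vulpes_elegans, which are not in the proposed group, so the group is not monophyletic.

No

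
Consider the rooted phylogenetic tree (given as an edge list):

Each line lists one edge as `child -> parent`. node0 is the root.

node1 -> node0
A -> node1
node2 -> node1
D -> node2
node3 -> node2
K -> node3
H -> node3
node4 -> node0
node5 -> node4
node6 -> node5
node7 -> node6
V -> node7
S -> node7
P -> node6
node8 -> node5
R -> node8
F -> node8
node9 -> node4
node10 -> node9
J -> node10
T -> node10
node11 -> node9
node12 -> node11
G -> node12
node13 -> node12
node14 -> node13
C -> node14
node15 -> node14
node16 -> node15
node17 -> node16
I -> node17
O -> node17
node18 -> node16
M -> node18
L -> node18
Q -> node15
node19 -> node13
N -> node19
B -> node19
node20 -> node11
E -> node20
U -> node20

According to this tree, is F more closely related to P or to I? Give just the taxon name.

The MRCA of F and P subtends (((V,S),P),(R,F)) (5 taxa).
The MRCA of F and I subtends ((((V,S),P),(R,F)),((J,T),((G,((C,(((I,O),(M,L)),Q)),(N,B))),(E,U)))) (18 taxa).
The first is nested inside the second, so F shares a more recent common ancestor with P.

P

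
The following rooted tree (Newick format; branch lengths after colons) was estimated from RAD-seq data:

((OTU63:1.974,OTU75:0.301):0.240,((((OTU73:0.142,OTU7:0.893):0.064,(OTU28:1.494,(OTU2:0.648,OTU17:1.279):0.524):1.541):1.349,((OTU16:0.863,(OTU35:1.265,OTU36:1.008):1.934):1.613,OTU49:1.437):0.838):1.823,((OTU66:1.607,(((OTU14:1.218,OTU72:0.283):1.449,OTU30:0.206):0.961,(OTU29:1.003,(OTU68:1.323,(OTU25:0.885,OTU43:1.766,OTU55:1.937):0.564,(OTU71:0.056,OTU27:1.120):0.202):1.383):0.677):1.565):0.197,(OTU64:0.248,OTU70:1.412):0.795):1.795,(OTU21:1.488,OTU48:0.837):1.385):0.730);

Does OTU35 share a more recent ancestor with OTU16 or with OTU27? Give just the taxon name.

The MRCA of OTU35 and OTU16 subtends (OTU16,(OTU35,OTU36)) (3 taxa).
The MRCA of OTU35 and OTU27 subtends ((((OTU73,OTU7),(OTU28,(OTU2,OTU17))),((OTU16,(OTU35,OTU36)),OTU49)),((OTU66,(((OTU14,OTU72),OTU30),(OTU29,(OTU68,(OTU25,OTU43,OTU55),(OTU71,OTU27))))),(OTU64,OTU70)),(OTU21,OTU48)) (24 taxa).
The first is nested inside the second, so OTU35 shares a more recent common ancestor with OTU16.

OTU16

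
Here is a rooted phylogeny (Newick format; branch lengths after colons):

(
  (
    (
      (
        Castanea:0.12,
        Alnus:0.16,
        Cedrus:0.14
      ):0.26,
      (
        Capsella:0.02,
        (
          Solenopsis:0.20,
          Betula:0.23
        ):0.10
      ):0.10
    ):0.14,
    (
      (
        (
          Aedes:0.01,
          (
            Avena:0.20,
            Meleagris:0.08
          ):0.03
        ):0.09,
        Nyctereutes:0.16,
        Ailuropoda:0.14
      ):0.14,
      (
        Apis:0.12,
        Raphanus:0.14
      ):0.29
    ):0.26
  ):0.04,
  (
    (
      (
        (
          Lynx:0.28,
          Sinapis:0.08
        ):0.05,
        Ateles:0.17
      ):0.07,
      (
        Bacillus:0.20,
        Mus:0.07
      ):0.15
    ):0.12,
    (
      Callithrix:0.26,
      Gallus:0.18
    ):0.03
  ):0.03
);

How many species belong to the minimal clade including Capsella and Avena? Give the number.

The MRCA of Capsella and Avena is the node subtending (((Castanea,Alnus,Cedrus),(Capsella,(Solenopsis,Betula))),(((Aedes,(Avena,Meleagris)),Nyctereutes,Ailuropoda),(Apis,Raphanus))).
That clade contains 13 terminal taxa: Aedes, Ailuropoda, Alnus, Apis, Avena, Betula, Capsella, Castanea, Cedrus, Meleagris, Nyctereutes, Raphanus, Solenopsis.

13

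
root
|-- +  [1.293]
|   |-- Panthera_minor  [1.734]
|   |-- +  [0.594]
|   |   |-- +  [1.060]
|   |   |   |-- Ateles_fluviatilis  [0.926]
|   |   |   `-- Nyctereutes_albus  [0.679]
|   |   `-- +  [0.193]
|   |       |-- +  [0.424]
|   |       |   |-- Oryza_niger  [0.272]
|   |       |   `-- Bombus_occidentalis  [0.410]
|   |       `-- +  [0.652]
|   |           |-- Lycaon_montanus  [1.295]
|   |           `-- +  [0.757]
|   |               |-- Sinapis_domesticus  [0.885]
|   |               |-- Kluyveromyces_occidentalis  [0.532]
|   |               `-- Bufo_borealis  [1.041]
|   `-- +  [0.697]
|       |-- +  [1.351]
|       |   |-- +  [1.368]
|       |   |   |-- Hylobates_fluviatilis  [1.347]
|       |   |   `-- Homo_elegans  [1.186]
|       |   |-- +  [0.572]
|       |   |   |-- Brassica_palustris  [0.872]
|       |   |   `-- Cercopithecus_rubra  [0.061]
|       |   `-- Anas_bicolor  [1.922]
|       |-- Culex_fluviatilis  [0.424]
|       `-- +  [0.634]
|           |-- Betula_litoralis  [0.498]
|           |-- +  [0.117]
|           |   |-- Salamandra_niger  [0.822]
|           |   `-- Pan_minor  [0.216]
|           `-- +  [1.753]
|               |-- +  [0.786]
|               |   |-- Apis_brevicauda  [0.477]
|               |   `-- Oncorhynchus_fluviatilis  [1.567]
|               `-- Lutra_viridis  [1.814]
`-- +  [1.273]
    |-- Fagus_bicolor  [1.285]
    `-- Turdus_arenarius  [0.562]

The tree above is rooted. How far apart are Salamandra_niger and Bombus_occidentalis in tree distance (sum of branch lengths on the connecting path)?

3.891

The path runs Salamandra_niger → … → MRCA → … → Bombus_occidentalis; the MRCA is the node subtending (Panthera_minor,((Ateles_fluviatilis,Nyctereutes_albus),((Oryza_niger,Bombus_occidentalis),(Lycaon_montanus,(Sinapis_domesticus,Kluyveromyces_occidentalis,Bufo_borealis)))),(((Hylobates_fluviatilis,Homo_elegans),(Brassica_palustris,Cercopithecus_rubra),Anas_bicolor),Culex_fluviatilis,(Betula_litoralis,(Salamandra_niger,Pan_minor),((Apis_brevicauda,Oncorhynchus_fluviatilis),Lutra_viridis)))).
Branch lengths along that path: 0.822 + 0.117 + 0.634 + 0.697 + 0.594 + 0.193 + 0.424 + 0.410 = 3.891.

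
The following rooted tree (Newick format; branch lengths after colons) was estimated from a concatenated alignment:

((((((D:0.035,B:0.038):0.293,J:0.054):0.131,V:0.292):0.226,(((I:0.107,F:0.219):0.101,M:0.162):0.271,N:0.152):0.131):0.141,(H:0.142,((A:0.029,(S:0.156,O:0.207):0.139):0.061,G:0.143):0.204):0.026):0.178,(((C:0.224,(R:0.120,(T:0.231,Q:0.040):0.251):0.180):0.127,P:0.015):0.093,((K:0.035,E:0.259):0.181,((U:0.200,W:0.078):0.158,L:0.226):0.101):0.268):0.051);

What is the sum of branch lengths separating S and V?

1.245

The path runs S → … → MRCA → … → V; the MRCA is the node subtending (((((D,B),J),V),(((I,F),M),N)),(H,((A,(S,O)),G))).
Branch lengths along that path: 0.156 + 0.139 + 0.061 + 0.204 + 0.026 + 0.141 + 0.226 + 0.292 = 1.245.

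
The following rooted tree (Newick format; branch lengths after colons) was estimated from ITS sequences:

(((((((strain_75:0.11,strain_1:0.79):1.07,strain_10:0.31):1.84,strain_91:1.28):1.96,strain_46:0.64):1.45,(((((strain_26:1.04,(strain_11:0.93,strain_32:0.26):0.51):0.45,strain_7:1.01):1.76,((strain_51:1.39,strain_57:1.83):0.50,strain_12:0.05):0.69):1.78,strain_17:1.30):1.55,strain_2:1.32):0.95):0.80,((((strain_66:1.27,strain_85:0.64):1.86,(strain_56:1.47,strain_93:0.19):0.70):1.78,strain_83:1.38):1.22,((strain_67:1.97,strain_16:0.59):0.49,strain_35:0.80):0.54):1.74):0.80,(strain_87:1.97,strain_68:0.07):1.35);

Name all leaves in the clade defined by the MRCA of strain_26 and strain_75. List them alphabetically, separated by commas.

strain_1, strain_10, strain_11, strain_12, strain_17, strain_2, strain_26, strain_32, strain_46, strain_51, strain_57, strain_7, strain_75, strain_91

Tracing strain_26: it sits inside (strain_26,(strain_11,strain_32)).
Tracing strain_75: it sits inside (strain_75,strain_1).
The smallest clade enclosing both is (((((strain_75,strain_1),strain_10),strain_91),strain_46),(((((strain_26,(strain_11,strain_32)),strain_7),((strain_51,strain_57),strain_12)),strain_17),strain_2)); the answer is its 14 terminal taxa in alphabetical order.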